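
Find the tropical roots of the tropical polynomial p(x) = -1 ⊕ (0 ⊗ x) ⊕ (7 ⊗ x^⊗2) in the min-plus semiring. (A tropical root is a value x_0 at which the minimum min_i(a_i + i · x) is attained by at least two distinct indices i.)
Roots: {-7, -1}

Each tropical root is a break point of the lower envelope of the lines y = a_i + i · x (there are 3 lines, with slopes 0, 1, ..., 2). Only the lines that attain the minimum somewhere contribute to roots; other lines are dominated. Here the surviving (envelope) indices are i = 2, i = 1, i = 0.
Intersections between consecutive envelope lines give the roots: for adjacent envelope indices i < j the intersection is x = (a_i − a_j) / (j − i). Reading off the sorted break points: {-7, -1}.
Verification: at each break x_0, at least two indices attain the minimum of min_i(a_i + i · x_0).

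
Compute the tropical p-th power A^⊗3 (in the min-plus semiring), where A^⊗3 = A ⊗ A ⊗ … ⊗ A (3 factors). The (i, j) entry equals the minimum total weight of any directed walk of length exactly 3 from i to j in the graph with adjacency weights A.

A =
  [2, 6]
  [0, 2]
A^⊗3 =
  [6, 10]
  [4, 6]

Each entry (A^⊗3)_ij equals the minimum over all length-3 walks i = v_0 → v_1 → … → v_3 = j of Σ_t A[v_t][v_{t+1}]. For example, for (i, j) = (0, 1) we minimise over 4 possible intermediate vertex sequences; the minimum is 10, attained along the walk 0 → 0 → 0 → 1.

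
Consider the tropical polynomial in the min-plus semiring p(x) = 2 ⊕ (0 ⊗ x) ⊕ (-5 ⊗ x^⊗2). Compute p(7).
p(7) = 2

A tropical monomial a ⊗ x^⊗i evaluates to a + i · x. Evaluating each term at x = 7:
  Term 0 contributes 2 + 0 · 7 = 2
  Term 1 contributes 0 + 1 · 7 = 7
  Term 2 contributes -5 + 2 · 7 = 9
p(7) = ⊕ of these = min[2, 7, 9] = 2.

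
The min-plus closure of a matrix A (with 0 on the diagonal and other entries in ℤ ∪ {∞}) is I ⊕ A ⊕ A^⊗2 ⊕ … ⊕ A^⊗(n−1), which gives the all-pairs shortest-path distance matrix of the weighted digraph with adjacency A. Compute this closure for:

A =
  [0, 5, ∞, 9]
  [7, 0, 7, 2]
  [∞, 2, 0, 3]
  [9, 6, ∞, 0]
Closure =
  [0, 5, 12, 7]
  [7, 0, 7, 2]
  [9, 2, 0, 3]
  [9, 6, 13, 0]

This is the Floyd-Warshall all-pairs shortest-path computation. For each intermediate vertex k = 0, 1, …, 3, update dist[i][j] ← min(dist[i][j], dist[i][k] + dist[k][j]). The final matrix gives, for each (i, j), the minimum total weight of any directed path from i to j (possibly empty when i = j).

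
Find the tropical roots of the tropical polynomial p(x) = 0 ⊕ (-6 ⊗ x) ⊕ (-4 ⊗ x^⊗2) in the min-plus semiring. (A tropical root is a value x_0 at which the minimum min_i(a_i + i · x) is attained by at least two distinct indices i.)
Roots: {-2, 6}

Each tropical root is a break point of the lower envelope of the lines y = a_i + i · x (there are 3 lines, with slopes 0, 1, ..., 2). Only the lines that attain the minimum somewhere contribute to roots; other lines are dominated. Here the surviving (envelope) indices are i = 2, i = 1, i = 0.
Intersections between consecutive envelope lines give the roots: for adjacent envelope indices i < j the intersection is x = (a_i − a_j) / (j − i). Reading off the sorted break points: {-2, 6}.
Verification: at each break x_0, at least two indices attain the minimum of min_i(a_i + i · x_0).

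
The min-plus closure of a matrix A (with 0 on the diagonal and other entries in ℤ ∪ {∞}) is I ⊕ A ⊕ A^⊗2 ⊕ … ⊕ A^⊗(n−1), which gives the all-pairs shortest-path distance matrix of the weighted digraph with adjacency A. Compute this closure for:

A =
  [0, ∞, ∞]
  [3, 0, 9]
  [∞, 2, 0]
Closure =
  [0, ∞, ∞]
  [3, 0, 9]
  [5, 2, 0]

This is the Floyd-Warshall all-pairs shortest-path computation. For each intermediate vertex k = 0, 1, …, 2, update dist[i][j] ← min(dist[i][j], dist[i][k] + dist[k][j]). The final matrix gives, for each (i, j), the minimum total weight of any directed path from i to j (possibly empty when i = j).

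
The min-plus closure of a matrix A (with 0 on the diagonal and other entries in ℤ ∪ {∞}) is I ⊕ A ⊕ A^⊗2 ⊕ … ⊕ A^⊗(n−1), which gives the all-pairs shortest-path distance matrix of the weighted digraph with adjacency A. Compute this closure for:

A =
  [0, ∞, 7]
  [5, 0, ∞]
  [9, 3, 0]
Closure =
  [0, 10, 7]
  [5, 0, 12]
  [8, 3, 0]

This is the Floyd-Warshall all-pairs shortest-path computation. For each intermediate vertex k = 0, 1, …, 2, update dist[i][j] ← min(dist[i][j], dist[i][k] + dist[k][j]). The final matrix gives, for each (i, j), the minimum total weight of any directed path from i to j (possibly empty when i = j).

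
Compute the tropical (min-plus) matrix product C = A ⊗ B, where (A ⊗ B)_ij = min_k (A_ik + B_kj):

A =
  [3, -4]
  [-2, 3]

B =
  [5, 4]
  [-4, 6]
A ⊗ B =
  [-8, 2]
  [-1, 2]

Apply the min-plus product entry-by-entry:
  C[0][0] = min over k of (A[0][0] + B[0][0] = 3 + 5 = 8, A[0][1] + B[1][0] = -4 + -4 = -8) = -8 (attained at k = 1)
  C[0][1] = min over k of (A[0][0] + B[0][1] = 3 + 4 = 7, A[0][1] + B[1][1] = -4 + 6 = 2) = 2 (attained at k = 1)
  C[1][0] = min over k of (A[1][0] + B[0][0] = -2 + 5 = 3, A[1][1] + B[1][0] = 3 + -4 = -1) = -1 (attained at k = 1)
  C[1][1] = min over k of (A[1][0] + B[0][1] = -2 + 4 = 2, A[1][1] + B[1][1] = 3 + 6 = 9) = 2 (attained at k = 0)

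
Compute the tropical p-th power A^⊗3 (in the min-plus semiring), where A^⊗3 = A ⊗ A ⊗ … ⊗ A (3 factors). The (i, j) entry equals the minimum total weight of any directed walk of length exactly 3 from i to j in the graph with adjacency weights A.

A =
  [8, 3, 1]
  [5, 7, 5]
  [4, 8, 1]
A^⊗3 =
  [6, 8, 3]
  [10, 12, 7]
  [6, 8, 3]

Each entry (A^⊗3)_ij equals the minimum over all length-3 walks i = v_0 → v_1 → … → v_3 = j of Σ_t A[v_t][v_{t+1}]. For example, for (i, j) = (0, 2) we minimise over 9 possible intermediate vertex sequences; the minimum is 3, attained along the walk 0 → 2 → 2 → 2.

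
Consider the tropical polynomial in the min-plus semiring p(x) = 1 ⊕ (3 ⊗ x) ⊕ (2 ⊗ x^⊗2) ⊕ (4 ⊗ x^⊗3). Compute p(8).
p(8) = 1

A tropical monomial a ⊗ x^⊗i evaluates to a + i · x. Evaluating each term at x = 8:
  Term 0 contributes 1 + 0 · 8 = 1
  Term 1 contributes 3 + 1 · 8 = 11
  Term 2 contributes 2 + 2 · 8 = 18
  Term 3 contributes 4 + 3 · 8 = 28
p(8) = ⊕ of these = min[1, 11, 18, 28] = 1.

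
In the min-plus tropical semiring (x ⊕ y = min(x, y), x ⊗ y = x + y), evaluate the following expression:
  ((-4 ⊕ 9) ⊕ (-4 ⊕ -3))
((-4 ⊕ 9) ⊕ (-4 ⊕ -3)) = -4

Expand innermost to outermost. Recall ⊕ takes the minimum of its arguments and ⊗ takes their sum. Working out the expression ((-4 ⊕ 9) ⊕ (-4 ⊕ -3)) gives -4.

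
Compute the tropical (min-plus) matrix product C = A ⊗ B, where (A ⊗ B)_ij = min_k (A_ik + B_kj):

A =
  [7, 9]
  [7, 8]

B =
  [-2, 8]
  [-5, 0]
A ⊗ B =
  [4, 9]
  [3, 8]

Apply the min-plus product entry-by-entry:
  C[0][0] = min over k of (A[0][0] + B[0][0] = 7 + -2 = 5, A[0][1] + B[1][0] = 9 + -5 = 4) = 4 (attained at k = 1)
  C[0][1] = min over k of (A[0][0] + B[0][1] = 7 + 8 = 15, A[0][1] + B[1][1] = 9 + 0 = 9) = 9 (attained at k = 1)
  C[1][0] = min over k of (A[1][0] + B[0][0] = 7 + -2 = 5, A[1][1] + B[1][0] = 8 + -5 = 3) = 3 (attained at k = 1)
  C[1][1] = min over k of (A[1][0] + B[0][1] = 7 + 8 = 15, A[1][1] + B[1][1] = 8 + 0 = 8) = 8 (attained at k = 1)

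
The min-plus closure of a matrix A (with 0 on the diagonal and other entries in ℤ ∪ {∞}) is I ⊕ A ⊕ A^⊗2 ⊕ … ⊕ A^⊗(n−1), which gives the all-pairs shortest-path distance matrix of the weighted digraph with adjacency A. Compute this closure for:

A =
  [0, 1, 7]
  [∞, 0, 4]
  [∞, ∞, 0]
Closure =
  [0, 1, 5]
  [∞, 0, 4]
  [∞, ∞, 0]

This is the Floyd-Warshall all-pairs shortest-path computation. For each intermediate vertex k = 0, 1, …, 2, update dist[i][j] ← min(dist[i][j], dist[i][k] + dist[k][j]). The final matrix gives, for each (i, j), the minimum total weight of any directed path from i to j (possibly empty when i = j).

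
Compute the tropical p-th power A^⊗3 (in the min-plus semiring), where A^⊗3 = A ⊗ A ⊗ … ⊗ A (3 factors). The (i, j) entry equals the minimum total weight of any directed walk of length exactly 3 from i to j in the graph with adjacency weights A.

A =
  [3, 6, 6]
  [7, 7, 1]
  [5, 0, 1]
A^⊗3 =
  [9, 7, 7]
  [7, 2, 2]
  [6, 1, 2]

Each entry (A^⊗3)_ij equals the minimum over all length-3 walks i = v_0 → v_1 → … → v_3 = j of Σ_t A[v_t][v_{t+1}]. For example, for (i, j) = (0, 2) we minimise over 9 possible intermediate vertex sequences; the minimum is 7, attained along the walk 0 → 2 → 1 → 2.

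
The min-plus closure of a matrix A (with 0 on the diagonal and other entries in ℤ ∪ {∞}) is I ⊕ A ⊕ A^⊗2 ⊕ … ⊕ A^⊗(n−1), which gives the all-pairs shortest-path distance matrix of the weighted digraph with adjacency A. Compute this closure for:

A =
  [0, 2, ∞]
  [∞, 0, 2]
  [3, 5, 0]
Closure =
  [0, 2, 4]
  [5, 0, 2]
  [3, 5, 0]

This is the Floyd-Warshall all-pairs shortest-path computation. For each intermediate vertex k = 0, 1, …, 2, update dist[i][j] ← min(dist[i][j], dist[i][k] + dist[k][j]). The final matrix gives, for each (i, j), the minimum total weight of any directed path from i to j (possibly empty when i = j).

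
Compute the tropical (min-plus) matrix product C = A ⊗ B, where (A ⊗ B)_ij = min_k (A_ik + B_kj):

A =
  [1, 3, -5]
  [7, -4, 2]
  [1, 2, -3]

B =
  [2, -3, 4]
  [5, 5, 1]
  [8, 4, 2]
A ⊗ B =
  [3, -2, -3]
  [1, 1, -3]
  [3, -2, -1]

Apply the min-plus product entry-by-entry:
  C[0][0] = min over k of (A[0][0] + B[0][0] = 1 + 2 = 3, A[0][1] + B[1][0] = 3 + 5 = 8, A[0][2] + B[2][0] = -5 + 8 = 3) = 3 (attained at k = 0)
  C[0][1] = min over k of (A[0][0] + B[0][1] = 1 + -3 = -2, A[0][1] + B[1][1] = 3 + 5 = 8, A[0][2] + B[2][1] = -5 + 4 = -1) = -2 (attained at k = 0)
  C[0][2] = min over k of (A[0][0] + B[0][2] = 1 + 4 = 5, A[0][1] + B[1][2] = 3 + 1 = 4, A[0][2] + B[2][2] = -5 + 2 = -3) = -3 (attained at k = 2)
  C[1][0] = min over k of (A[1][0] + B[0][0] = 7 + 2 = 9, A[1][1] + B[1][0] = -4 + 5 = 1, A[1][2] + B[2][0] = 2 + 8 = 10) = 1 (attained at k = 1)
  C[1][1] = min over k of (A[1][0] + B[0][1] = 7 + -3 = 4, A[1][1] + B[1][1] = -4 + 5 = 1, A[1][2] + B[2][1] = 2 + 4 = 6) = 1 (attained at k = 1)
  C[1][2] = min over k of (A[1][0] + B[0][2] = 7 + 4 = 11, A[1][1] + B[1][2] = -4 + 1 = -3, A[1][2] + B[2][2] = 2 + 2 = 4) = -3 (attained at k = 1)
  C[2][0] = min over k of (A[2][0] + B[0][0] = 1 + 2 = 3, A[2][1] + B[1][0] = 2 + 5 = 7, A[2][2] + B[2][0] = -3 + 8 = 5) = 3 (attained at k = 0)
  C[2][1] = min over k of (A[2][0] + B[0][1] = 1 + -3 = -2, A[2][1] + B[1][1] = 2 + 5 = 7, A[2][2] + B[2][1] = -3 + 4 = 1) = -2 (attained at k = 0)
  C[2][2] = min over k of (A[2][0] + B[0][2] = 1 + 4 = 5, A[2][1] + B[1][2] = 2 + 1 = 3, A[2][2] + B[2][2] = -3 + 2 = -1) = -1 (attained at k = 2)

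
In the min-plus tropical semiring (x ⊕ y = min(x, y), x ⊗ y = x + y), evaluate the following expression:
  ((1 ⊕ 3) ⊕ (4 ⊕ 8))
((1 ⊕ 3) ⊕ (4 ⊕ 8)) = 1

Expand innermost to outermost. Recall ⊕ takes the minimum of its arguments and ⊗ takes their sum. Working out the expression ((1 ⊕ 3) ⊕ (4 ⊕ 8)) gives 1.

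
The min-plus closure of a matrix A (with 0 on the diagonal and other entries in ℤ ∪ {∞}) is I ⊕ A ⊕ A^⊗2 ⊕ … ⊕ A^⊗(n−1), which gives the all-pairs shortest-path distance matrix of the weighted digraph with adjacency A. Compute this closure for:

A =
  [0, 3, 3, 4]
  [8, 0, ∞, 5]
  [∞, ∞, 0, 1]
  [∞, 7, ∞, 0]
Closure =
  [0, 3, 3, 4]
  [8, 0, 11, 5]
  [16, 8, 0, 1]
  [15, 7, 18, 0]

This is the Floyd-Warshall all-pairs shortest-path computation. For each intermediate vertex k = 0, 1, …, 3, update dist[i][j] ← min(dist[i][j], dist[i][k] + dist[k][j]). The final matrix gives, for each (i, j), the minimum total weight of any directed path from i to j (possibly empty when i = j).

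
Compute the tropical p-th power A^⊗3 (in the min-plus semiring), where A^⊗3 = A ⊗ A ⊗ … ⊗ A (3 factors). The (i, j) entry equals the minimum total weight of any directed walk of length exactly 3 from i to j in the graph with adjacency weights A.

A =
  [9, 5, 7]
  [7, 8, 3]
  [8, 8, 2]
A^⊗3 =
  [16, 16, 10]
  [13, 13, 7]
  [12, 12, 6]

Each entry (A^⊗3)_ij equals the minimum over all length-3 walks i = v_0 → v_1 → … → v_3 = j of Σ_t A[v_t][v_{t+1}]. For example, for (i, j) = (0, 2) we minimise over 9 possible intermediate vertex sequences; the minimum is 10, attained along the walk 0 → 1 → 2 → 2.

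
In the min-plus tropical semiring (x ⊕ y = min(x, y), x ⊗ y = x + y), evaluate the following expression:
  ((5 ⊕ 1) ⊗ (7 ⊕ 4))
((5 ⊕ 1) ⊗ (7 ⊕ 4)) = 5

Expand innermost to outermost. Recall ⊕ takes the minimum of its arguments and ⊗ takes their sum. Working out the expression ((5 ⊕ 1) ⊗ (7 ⊕ 4)) gives 5.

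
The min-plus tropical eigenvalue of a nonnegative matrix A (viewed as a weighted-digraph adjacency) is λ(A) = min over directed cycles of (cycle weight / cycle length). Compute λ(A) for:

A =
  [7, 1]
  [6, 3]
λ(A) = 3

Enumerate directed cycles and compute their means (weight / length). Sample:
  cycle 0 → 0: weight = 7, length = 1, mean = 7/1 ≈ 7.000
  cycle 1 → 1: weight = 3, length = 1, mean = 3/1 ≈ 3.000
  cycle 0 → 1 → 0: weight = 7, length = 2, mean = 7/2 ≈ 3.500
  cycle 1 → 0 → 1: weight = 7, length = 2, mean = 7/2 ≈ 3.500
Minimum mean = 3.000, attained e.g. along the cycle 1 → 1 with weight 3 and length 1. So λ(A) = 3/1 = 3.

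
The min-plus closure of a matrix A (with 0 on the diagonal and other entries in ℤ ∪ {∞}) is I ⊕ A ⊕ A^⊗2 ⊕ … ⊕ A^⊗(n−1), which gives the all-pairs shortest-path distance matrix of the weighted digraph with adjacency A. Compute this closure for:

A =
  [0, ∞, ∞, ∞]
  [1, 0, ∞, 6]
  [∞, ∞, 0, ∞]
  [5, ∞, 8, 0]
Closure =
  [0, ∞, ∞, ∞]
  [1, 0, 14, 6]
  [∞, ∞, 0, ∞]
  [5, ∞, 8, 0]

This is the Floyd-Warshall all-pairs shortest-path computation. For each intermediate vertex k = 0, 1, …, 3, update dist[i][j] ← min(dist[i][j], dist[i][k] + dist[k][j]). The final matrix gives, for each (i, j), the minimum total weight of any directed path from i to j (possibly empty when i = j).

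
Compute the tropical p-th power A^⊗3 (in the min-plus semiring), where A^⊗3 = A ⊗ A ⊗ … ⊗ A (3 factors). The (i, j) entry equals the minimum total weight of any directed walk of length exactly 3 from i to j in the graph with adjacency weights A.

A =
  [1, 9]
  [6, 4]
A^⊗3 =
  [3, 11]
  [8, 12]

Each entry (A^⊗3)_ij equals the minimum over all length-3 walks i = v_0 → v_1 → … → v_3 = j of Σ_t A[v_t][v_{t+1}]. For example, for (i, j) = (0, 1) we minimise over 4 possible intermediate vertex sequences; the minimum is 11, attained along the walk 0 → 0 → 0 → 1.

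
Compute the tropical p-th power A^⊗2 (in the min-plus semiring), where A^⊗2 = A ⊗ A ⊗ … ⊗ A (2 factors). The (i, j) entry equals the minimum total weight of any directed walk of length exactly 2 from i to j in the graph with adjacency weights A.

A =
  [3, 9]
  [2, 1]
A^⊗2 =
  [6, 10]
  [3, 2]

Each entry (A^⊗2)_ij equals the minimum over all length-2 walks i = v_0 → v_1 → … → v_2 = j of Σ_t A[v_t][v_{t+1}]. For example, for (i, j) = (0, 1) we minimise over 2 possible intermediate vertex sequences; the minimum is 10, attained along the walk 0 → 1 → 1.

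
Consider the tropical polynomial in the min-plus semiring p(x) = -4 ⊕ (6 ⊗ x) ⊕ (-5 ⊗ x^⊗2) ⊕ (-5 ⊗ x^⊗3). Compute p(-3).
p(-3) = -14

A tropical monomial a ⊗ x^⊗i evaluates to a + i · x. Evaluating each term at x = -3:
  Term 0 contributes -4 + 0 · -3 = -4
  Term 1 contributes 6 + 1 · -3 = 3
  Term 2 contributes -5 + 2 · -3 = -11
  Term 3 contributes -5 + 3 · -3 = -14
p(-3) = ⊕ of these = min[-4, 3, -11, -14] = -14.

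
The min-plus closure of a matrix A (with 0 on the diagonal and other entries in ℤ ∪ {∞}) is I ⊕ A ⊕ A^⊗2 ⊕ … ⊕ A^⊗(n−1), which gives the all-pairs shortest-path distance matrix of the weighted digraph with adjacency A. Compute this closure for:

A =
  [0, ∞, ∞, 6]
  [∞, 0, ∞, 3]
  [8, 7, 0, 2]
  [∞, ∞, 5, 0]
Closure =
  [0, 18, 11, 6]
  [16, 0, 8, 3]
  [8, 7, 0, 2]
  [13, 12, 5, 0]

This is the Floyd-Warshall all-pairs shortest-path computation. For each intermediate vertex k = 0, 1, …, 3, update dist[i][j] ← min(dist[i][j], dist[i][k] + dist[k][j]). The final matrix gives, for each (i, j), the minimum total weight of any directed path from i to j (possibly empty when i = j).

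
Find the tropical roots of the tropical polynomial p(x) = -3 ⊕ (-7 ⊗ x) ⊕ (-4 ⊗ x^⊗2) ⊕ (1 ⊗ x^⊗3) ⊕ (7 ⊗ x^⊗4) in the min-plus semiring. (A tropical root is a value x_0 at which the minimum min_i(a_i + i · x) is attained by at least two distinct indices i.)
Roots: {-6, -5, -3, 4}

Each tropical root is a break point of the lower envelope of the lines y = a_i + i · x (there are 5 lines, with slopes 0, 1, ..., 4). Only the lines that attain the minimum somewhere contribute to roots; other lines are dominated. Here the surviving (envelope) indices are i = 4, i = 3, i = 2, i = 1, i = 0.
Intersections between consecutive envelope lines give the roots: for adjacent envelope indices i < j the intersection is x = (a_i − a_j) / (j − i). Reading off the sorted break points: {-6, -5, -3, 4}.
Verification: at each break x_0, at least two indices attain the minimum of min_i(a_i + i · x_0).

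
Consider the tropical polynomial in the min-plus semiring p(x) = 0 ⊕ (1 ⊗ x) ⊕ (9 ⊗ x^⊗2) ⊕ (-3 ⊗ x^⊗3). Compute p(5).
p(5) = 0

A tropical monomial a ⊗ x^⊗i evaluates to a + i · x. Evaluating each term at x = 5:
  Term 0 contributes 0 + 0 · 5 = 0
  Term 1 contributes 1 + 1 · 5 = 6
  Term 2 contributes 9 + 2 · 5 = 19
  Term 3 contributes -3 + 3 · 5 = 12
p(5) = ⊕ of these = min[0, 6, 19, 12] = 0.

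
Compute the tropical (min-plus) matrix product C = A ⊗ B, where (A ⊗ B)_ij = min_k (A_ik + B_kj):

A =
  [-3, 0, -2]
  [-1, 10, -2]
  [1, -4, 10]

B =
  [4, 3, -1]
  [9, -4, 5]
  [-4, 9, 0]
A ⊗ B =
  [-6, -4, -4]
  [-6, 2, -2]
  [5, -8, 0]

Apply the min-plus product entry-by-entry:
  C[0][0] = min over k of (A[0][0] + B[0][0] = -3 + 4 = 1, A[0][1] + B[1][0] = 0 + 9 = 9, A[0][2] + B[2][0] = -2 + -4 = -6) = -6 (attained at k = 2)
  C[0][1] = min over k of (A[0][0] + B[0][1] = -3 + 3 = 0, A[0][1] + B[1][1] = 0 + -4 = -4, A[0][2] + B[2][1] = -2 + 9 = 7) = -4 (attained at k = 1)
  C[0][2] = min over k of (A[0][0] + B[0][2] = -3 + -1 = -4, A[0][1] + B[1][2] = 0 + 5 = 5, A[0][2] + B[2][2] = -2 + 0 = -2) = -4 (attained at k = 0)
  C[1][0] = min over k of (A[1][0] + B[0][0] = -1 + 4 = 3, A[1][1] + B[1][0] = 10 + 9 = 19, A[1][2] + B[2][0] = -2 + -4 = -6) = -6 (attained at k = 2)
  C[1][1] = min over k of (A[1][0] + B[0][1] = -1 + 3 = 2, A[1][1] + B[1][1] = 10 + -4 = 6, A[1][2] + B[2][1] = -2 + 9 = 7) = 2 (attained at k = 0)
  C[1][2] = min over k of (A[1][0] + B[0][2] = -1 + -1 = -2, A[1][1] + B[1][2] = 10 + 5 = 15, A[1][2] + B[2][2] = -2 + 0 = -2) = -2 (attained at k = 0)
  C[2][0] = min over k of (A[2][0] + B[0][0] = 1 + 4 = 5, A[2][1] + B[1][0] = -4 + 9 = 5, A[2][2] + B[2][0] = 10 + -4 = 6) = 5 (attained at k = 0)
  C[2][1] = min over k of (A[2][0] + B[0][1] = 1 + 3 = 4, A[2][1] + B[1][1] = -4 + -4 = -8, A[2][2] + B[2][1] = 10 + 9 = 19) = -8 (attained at k = 1)
  C[2][2] = min over k of (A[2][0] + B[0][2] = 1 + -1 = 0, A[2][1] + B[1][2] = -4 + 5 = 1, A[2][2] + B[2][2] = 10 + 0 = 10) = 0 (attained at k = 0)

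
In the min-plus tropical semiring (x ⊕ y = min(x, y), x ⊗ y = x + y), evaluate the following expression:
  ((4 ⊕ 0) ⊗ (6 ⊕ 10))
((4 ⊕ 0) ⊗ (6 ⊕ 10)) = 6

Expand innermost to outermost. Recall ⊕ takes the minimum of its arguments and ⊗ takes their sum. Working out the expression ((4 ⊕ 0) ⊗ (6 ⊕ 10)) gives 6.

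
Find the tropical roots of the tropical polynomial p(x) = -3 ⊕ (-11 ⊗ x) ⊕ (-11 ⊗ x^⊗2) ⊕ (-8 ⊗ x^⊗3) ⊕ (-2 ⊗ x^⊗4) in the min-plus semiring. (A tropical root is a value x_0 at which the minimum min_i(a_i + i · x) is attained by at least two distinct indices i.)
Roots: {-6, -3, 0, 8}

Each tropical root is a break point of the lower envelope of the lines y = a_i + i · x (there are 5 lines, with slopes 0, 1, ..., 4). Only the lines that attain the minimum somewhere contribute to roots; other lines are dominated. Here the surviving (envelope) indices are i = 4, i = 3, i = 2, i = 1, i = 0.
Intersections between consecutive envelope lines give the roots: for adjacent envelope indices i < j the intersection is x = (a_i − a_j) / (j − i). Reading off the sorted break points: {-6, -3, 0, 8}.
Verification: at each break x_0, at least two indices attain the minimum of min_i(a_i + i · x_0).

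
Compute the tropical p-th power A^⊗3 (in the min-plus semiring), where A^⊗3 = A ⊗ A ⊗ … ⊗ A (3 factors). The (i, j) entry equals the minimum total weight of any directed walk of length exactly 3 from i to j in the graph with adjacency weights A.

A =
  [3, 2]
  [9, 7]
A^⊗3 =
  [9, 8]
  [15, 14]

Each entry (A^⊗3)_ij equals the minimum over all length-3 walks i = v_0 → v_1 → … → v_3 = j of Σ_t A[v_t][v_{t+1}]. For example, for (i, j) = (0, 1) we minimise over 4 possible intermediate vertex sequences; the minimum is 8, attained along the walk 0 → 0 → 0 → 1.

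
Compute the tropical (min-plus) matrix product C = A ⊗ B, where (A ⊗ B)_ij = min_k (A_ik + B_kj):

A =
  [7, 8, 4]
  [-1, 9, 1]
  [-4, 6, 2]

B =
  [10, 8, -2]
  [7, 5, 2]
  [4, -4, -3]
A ⊗ B =
  [8, 0, 1]
  [5, -3, -3]
  [6, -2, -6]

Apply the min-plus product entry-by-entry:
  C[0][0] = min over k of (A[0][0] + B[0][0] = 7 + 10 = 17, A[0][1] + B[1][0] = 8 + 7 = 15, A[0][2] + B[2][0] = 4 + 4 = 8) = 8 (attained at k = 2)
  C[0][1] = min over k of (A[0][0] + B[0][1] = 7 + 8 = 15, A[0][1] + B[1][1] = 8 + 5 = 13, A[0][2] + B[2][1] = 4 + -4 = 0) = 0 (attained at k = 2)
  C[0][2] = min over k of (A[0][0] + B[0][2] = 7 + -2 = 5, A[0][1] + B[1][2] = 8 + 2 = 10, A[0][2] + B[2][2] = 4 + -3 = 1) = 1 (attained at k = 2)
  C[1][0] = min over k of (A[1][0] + B[0][0] = -1 + 10 = 9, A[1][1] + B[1][0] = 9 + 7 = 16, A[1][2] + B[2][0] = 1 + 4 = 5) = 5 (attained at k = 2)
  C[1][1] = min over k of (A[1][0] + B[0][1] = -1 + 8 = 7, A[1][1] + B[1][1] = 9 + 5 = 14, A[1][2] + B[2][1] = 1 + -4 = -3) = -3 (attained at k = 2)
  C[1][2] = min over k of (A[1][0] + B[0][2] = -1 + -2 = -3, A[1][1] + B[1][2] = 9 + 2 = 11, A[1][2] + B[2][2] = 1 + -3 = -2) = -3 (attained at k = 0)
  C[2][0] = min over k of (A[2][0] + B[0][0] = -4 + 10 = 6, A[2][1] + B[1][0] = 6 + 7 = 13, A[2][2] + B[2][0] = 2 + 4 = 6) = 6 (attained at k = 0)
  C[2][1] = min over k of (A[2][0] + B[0][1] = -4 + 8 = 4, A[2][1] + B[1][1] = 6 + 5 = 11, A[2][2] + B[2][1] = 2 + -4 = -2) = -2 (attained at k = 2)
  C[2][2] = min over k of (A[2][0] + B[0][2] = -4 + -2 = -6, A[2][1] + B[1][2] = 6 + 2 = 8, A[2][2] + B[2][2] = 2 + -3 = -1) = -6 (attained at k = 0)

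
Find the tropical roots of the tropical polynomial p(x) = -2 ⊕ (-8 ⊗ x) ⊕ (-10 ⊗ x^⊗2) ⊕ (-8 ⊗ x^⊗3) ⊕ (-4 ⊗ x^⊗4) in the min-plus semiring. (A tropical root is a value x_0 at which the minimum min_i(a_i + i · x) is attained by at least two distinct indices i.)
Roots: {-4, -2, 2, 6}

Each tropical root is a break point of the lower envelope of the lines y = a_i + i · x (there are 5 lines, with slopes 0, 1, ..., 4). Only the lines that attain the minimum somewhere contribute to roots; other lines are dominated. Here the surviving (envelope) indices are i = 4, i = 3, i = 2, i = 1, i = 0.
Intersections between consecutive envelope lines give the roots: for adjacent envelope indices i < j the intersection is x = (a_i − a_j) / (j − i). Reading off the sorted break points: {-4, -2, 2, 6}.
Verification: at each break x_0, at least two indices attain the minimum of min_i(a_i + i · x_0).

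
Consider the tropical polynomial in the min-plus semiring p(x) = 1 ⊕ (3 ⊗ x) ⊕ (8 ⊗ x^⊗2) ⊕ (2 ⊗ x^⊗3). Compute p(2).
p(2) = 1

A tropical monomial a ⊗ x^⊗i evaluates to a + i · x. Evaluating each term at x = 2:
  Term 0 contributes 1 + 0 · 2 = 1
  Term 1 contributes 3 + 1 · 2 = 5
  Term 2 contributes 8 + 2 · 2 = 12
  Term 3 contributes 2 + 3 · 2 = 8
p(2) = ⊕ of these = min[1, 5, 12, 8] = 1.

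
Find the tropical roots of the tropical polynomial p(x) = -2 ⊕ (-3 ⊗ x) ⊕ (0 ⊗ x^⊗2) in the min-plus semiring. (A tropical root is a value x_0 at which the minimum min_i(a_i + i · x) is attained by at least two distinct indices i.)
Roots: {-3, 1}

Each tropical root is a break point of the lower envelope of the lines y = a_i + i · x (there are 3 lines, with slopes 0, 1, ..., 2). Only the lines that attain the minimum somewhere contribute to roots; other lines are dominated. Here the surviving (envelope) indices are i = 2, i = 1, i = 0.
Intersections between consecutive envelope lines give the roots: for adjacent envelope indices i < j the intersection is x = (a_i − a_j) / (j − i). Reading off the sorted break points: {-3, 1}.
Verification: at each break x_0, at least two indices attain the minimum of min_i(a_i + i · x_0).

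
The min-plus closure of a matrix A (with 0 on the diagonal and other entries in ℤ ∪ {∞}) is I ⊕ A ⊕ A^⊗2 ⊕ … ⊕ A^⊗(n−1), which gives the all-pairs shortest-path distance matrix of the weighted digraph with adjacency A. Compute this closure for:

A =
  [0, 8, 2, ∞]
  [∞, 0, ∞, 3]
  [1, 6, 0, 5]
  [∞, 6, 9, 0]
Closure =
  [0, 8, 2, 7]
  [13, 0, 12, 3]
  [1, 6, 0, 5]
  [10, 6, 9, 0]

This is the Floyd-Warshall all-pairs shortest-path computation. For each intermediate vertex k = 0, 1, …, 3, update dist[i][j] ← min(dist[i][j], dist[i][k] + dist[k][j]). The final matrix gives, for each (i, j), the minimum total weight of any directed path from i to j (possibly empty when i = j).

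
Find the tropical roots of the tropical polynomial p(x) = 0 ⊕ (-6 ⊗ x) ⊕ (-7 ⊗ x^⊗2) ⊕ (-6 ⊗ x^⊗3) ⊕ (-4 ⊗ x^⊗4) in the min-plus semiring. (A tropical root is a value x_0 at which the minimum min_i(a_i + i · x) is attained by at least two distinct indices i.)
Roots: {-2, -1, 1, 6}

Each tropical root is a break point of the lower envelope of the lines y = a_i + i · x (there are 5 lines, with slopes 0, 1, ..., 4). Only the lines that attain the minimum somewhere contribute to roots; other lines are dominated. Here the surviving (envelope) indices are i = 4, i = 3, i = 2, i = 1, i = 0.
Intersections between consecutive envelope lines give the roots: for adjacent envelope indices i < j the intersection is x = (a_i − a_j) / (j − i). Reading off the sorted break points: {-2, -1, 1, 6}.
Verification: at each break x_0, at least two indices attain the minimum of min_i(a_i + i · x_0).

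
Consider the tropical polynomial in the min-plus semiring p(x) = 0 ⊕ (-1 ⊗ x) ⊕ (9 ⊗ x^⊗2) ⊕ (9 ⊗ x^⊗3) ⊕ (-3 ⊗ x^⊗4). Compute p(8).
p(8) = 0

A tropical monomial a ⊗ x^⊗i evaluates to a + i · x. Evaluating each term at x = 8:
  Term 0 contributes 0 + 0 · 8 = 0
  Term 1 contributes -1 + 1 · 8 = 7
  Term 2 contributes 9 + 2 · 8 = 25
  Term 3 contributes 9 + 3 · 8 = 33
  Term 4 contributes -3 + 4 · 8 = 29
p(8) = ⊕ of these = min[0, 7, 25, 33, 29] = 0.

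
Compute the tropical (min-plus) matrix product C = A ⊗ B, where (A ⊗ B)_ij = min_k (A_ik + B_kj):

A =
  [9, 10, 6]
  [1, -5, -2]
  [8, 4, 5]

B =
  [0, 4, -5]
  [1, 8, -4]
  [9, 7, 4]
A ⊗ B =
  [9, 13, 4]
  [-4, 3, -9]
  [5, 12, 0]

Apply the min-plus product entry-by-entry:
  C[0][0] = min over k of (A[0][0] + B[0][0] = 9 + 0 = 9, A[0][1] + B[1][0] = 10 + 1 = 11, A[0][2] + B[2][0] = 6 + 9 = 15) = 9 (attained at k = 0)
  C[0][1] = min over k of (A[0][0] + B[0][1] = 9 + 4 = 13, A[0][1] + B[1][1] = 10 + 8 = 18, A[0][2] + B[2][1] = 6 + 7 = 13) = 13 (attained at k = 0)
  C[0][2] = min over k of (A[0][0] + B[0][2] = 9 + -5 = 4, A[0][1] + B[1][2] = 10 + -4 = 6, A[0][2] + B[2][2] = 6 + 4 = 10) = 4 (attained at k = 0)
  C[1][0] = min over k of (A[1][0] + B[0][0] = 1 + 0 = 1, A[1][1] + B[1][0] = -5 + 1 = -4, A[1][2] + B[2][0] = -2 + 9 = 7) = -4 (attained at k = 1)
  C[1][1] = min over k of (A[1][0] + B[0][1] = 1 + 4 = 5, A[1][1] + B[1][1] = -5 + 8 = 3, A[1][2] + B[2][1] = -2 + 7 = 5) = 3 (attained at k = 1)
  C[1][2] = min over k of (A[1][0] + B[0][2] = 1 + -5 = -4, A[1][1] + B[1][2] = -5 + -4 = -9, A[1][2] + B[2][2] = -2 + 4 = 2) = -9 (attained at k = 1)
  C[2][0] = min over k of (A[2][0] + B[0][0] = 8 + 0 = 8, A[2][1] + B[1][0] = 4 + 1 = 5, A[2][2] + B[2][0] = 5 + 9 = 14) = 5 (attained at k = 1)
  C[2][1] = min over k of (A[2][0] + B[0][1] = 8 + 4 = 12, A[2][1] + B[1][1] = 4 + 8 = 12, A[2][2] + B[2][1] = 5 + 7 = 12) = 12 (attained at k = 0)
  C[2][2] = min over k of (A[2][0] + B[0][2] = 8 + -5 = 3, A[2][1] + B[1][2] = 4 + -4 = 0, A[2][2] + B[2][2] = 5 + 4 = 9) = 0 (attained at k = 1)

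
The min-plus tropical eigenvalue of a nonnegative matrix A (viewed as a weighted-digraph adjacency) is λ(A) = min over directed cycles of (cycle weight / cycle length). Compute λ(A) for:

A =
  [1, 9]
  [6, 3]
λ(A) = 1

Enumerate directed cycles and compute their means (weight / length). Sample:
  cycle 0 → 0: weight = 1, length = 1, mean = 1/1 ≈ 1.000
  cycle 1 → 1: weight = 3, length = 1, mean = 3/1 ≈ 3.000
  cycle 0 → 1 → 0: weight = 15, length = 2, mean = 15/2 ≈ 7.500
  cycle 1 → 0 → 1: weight = 15, length = 2, mean = 15/2 ≈ 7.500
Minimum mean = 1.000, attained e.g. along the cycle 0 → 0 with weight 1 and length 1. So λ(A) = 1/1 = 1.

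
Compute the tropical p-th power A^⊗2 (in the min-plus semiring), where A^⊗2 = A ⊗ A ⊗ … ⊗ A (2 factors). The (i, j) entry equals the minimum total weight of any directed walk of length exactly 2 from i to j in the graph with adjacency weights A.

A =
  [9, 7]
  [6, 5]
A^⊗2 =
  [13, 12]
  [11, 10]

Each entry (A^⊗2)_ij equals the minimum over all length-2 walks i = v_0 → v_1 → … → v_2 = j of Σ_t A[v_t][v_{t+1}]. For example, for (i, j) = (0, 1) we minimise over 2 possible intermediate vertex sequences; the minimum is 12, attained along the walk 0 → 1 → 1.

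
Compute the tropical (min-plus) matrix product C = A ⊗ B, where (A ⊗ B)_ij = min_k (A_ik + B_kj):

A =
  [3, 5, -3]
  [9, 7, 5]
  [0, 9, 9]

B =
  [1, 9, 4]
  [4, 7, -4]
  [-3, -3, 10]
A ⊗ B =
  [-6, -6, 1]
  [2, 2, 3]
  [1, 6, 4]

Apply the min-plus product entry-by-entry:
  C[0][0] = min over k of (A[0][0] + B[0][0] = 3 + 1 = 4, A[0][1] + B[1][0] = 5 + 4 = 9, A[0][2] + B[2][0] = -3 + -3 = -6) = -6 (attained at k = 2)
  C[0][1] = min over k of (A[0][0] + B[0][1] = 3 + 9 = 12, A[0][1] + B[1][1] = 5 + 7 = 12, A[0][2] + B[2][1] = -3 + -3 = -6) = -6 (attained at k = 2)
  C[0][2] = min over k of (A[0][0] + B[0][2] = 3 + 4 = 7, A[0][1] + B[1][2] = 5 + -4 = 1, A[0][2] + B[2][2] = -3 + 10 = 7) = 1 (attained at k = 1)
  C[1][0] = min over k of (A[1][0] + B[0][0] = 9 + 1 = 10, A[1][1] + B[1][0] = 7 + 4 = 11, A[1][2] + B[2][0] = 5 + -3 = 2) = 2 (attained at k = 2)
  C[1][1] = min over k of (A[1][0] + B[0][1] = 9 + 9 = 18, A[1][1] + B[1][1] = 7 + 7 = 14, A[1][2] + B[2][1] = 5 + -3 = 2) = 2 (attained at k = 2)
  C[1][2] = min over k of (A[1][0] + B[0][2] = 9 + 4 = 13, A[1][1] + B[1][2] = 7 + -4 = 3, A[1][2] + B[2][2] = 5 + 10 = 15) = 3 (attained at k = 1)
  C[2][0] = min over k of (A[2][0] + B[0][0] = 0 + 1 = 1, A[2][1] + B[1][0] = 9 + 4 = 13, A[2][2] + B[2][0] = 9 + -3 = 6) = 1 (attained at k = 0)
  C[2][1] = min over k of (A[2][0] + B[0][1] = 0 + 9 = 9, A[2][1] + B[1][1] = 9 + 7 = 16, A[2][2] + B[2][1] = 9 + -3 = 6) = 6 (attained at k = 2)
  C[2][2] = min over k of (A[2][0] + B[0][2] = 0 + 4 = 4, A[2][1] + B[1][2] = 9 + -4 = 5, A[2][2] + B[2][2] = 9 + 10 = 19) = 4 (attained at k = 0)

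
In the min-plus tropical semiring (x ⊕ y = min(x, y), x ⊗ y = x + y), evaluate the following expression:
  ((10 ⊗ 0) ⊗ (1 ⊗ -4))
((10 ⊗ 0) ⊗ (1 ⊗ -4)) = 7

Expand innermost to outermost. Recall ⊕ takes the minimum of its arguments and ⊗ takes their sum. Working out the expression ((10 ⊗ 0) ⊗ (1 ⊗ -4)) gives 7.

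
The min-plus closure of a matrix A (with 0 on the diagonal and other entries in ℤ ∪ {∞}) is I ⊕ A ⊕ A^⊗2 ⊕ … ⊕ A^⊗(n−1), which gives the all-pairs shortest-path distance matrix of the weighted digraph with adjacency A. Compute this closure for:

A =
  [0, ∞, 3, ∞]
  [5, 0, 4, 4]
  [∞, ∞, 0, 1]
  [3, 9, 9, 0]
Closure =
  [0, 13, 3, 4]
  [5, 0, 4, 4]
  [4, 10, 0, 1]
  [3, 9, 6, 0]

This is the Floyd-Warshall all-pairs shortest-path computation. For each intermediate vertex k = 0, 1, …, 3, update dist[i][j] ← min(dist[i][j], dist[i][k] + dist[k][j]). The final matrix gives, for each (i, j), the minimum total weight of any directed path from i to j (possibly empty when i = j).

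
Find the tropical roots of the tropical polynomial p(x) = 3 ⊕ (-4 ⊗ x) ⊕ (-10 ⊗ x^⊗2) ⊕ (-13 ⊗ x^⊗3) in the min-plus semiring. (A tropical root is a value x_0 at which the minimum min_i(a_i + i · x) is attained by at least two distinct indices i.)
Roots: {3, 6, 7}

Each tropical root is a break point of the lower envelope of the lines y = a_i + i · x (there are 4 lines, with slopes 0, 1, ..., 3). Only the lines that attain the minimum somewhere contribute to roots; other lines are dominated. Here the surviving (envelope) indices are i = 3, i = 2, i = 1, i = 0.
Intersections between consecutive envelope lines give the roots: for adjacent envelope indices i < j the intersection is x = (a_i − a_j) / (j − i). Reading off the sorted break points: {3, 6, 7}.
Verification: at each break x_0, at least two indices attain the minimum of min_i(a_i + i · x_0).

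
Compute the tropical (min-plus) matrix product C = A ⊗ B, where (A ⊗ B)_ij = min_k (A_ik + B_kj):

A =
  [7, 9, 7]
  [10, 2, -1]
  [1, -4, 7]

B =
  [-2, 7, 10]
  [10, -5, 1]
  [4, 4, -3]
A ⊗ B =
  [5, 4, 4]
  [3, -3, -4]
  [-1, -9, -3]

Apply the min-plus product entry-by-entry:
  C[0][0] = min over k of (A[0][0] + B[0][0] = 7 + -2 = 5, A[0][1] + B[1][0] = 9 + 10 = 19, A[0][2] + B[2][0] = 7 + 4 = 11) = 5 (attained at k = 0)
  C[0][1] = min over k of (A[0][0] + B[0][1] = 7 + 7 = 14, A[0][1] + B[1][1] = 9 + -5 = 4, A[0][2] + B[2][1] = 7 + 4 = 11) = 4 (attained at k = 1)
  C[0][2] = min over k of (A[0][0] + B[0][2] = 7 + 10 = 17, A[0][1] + B[1][2] = 9 + 1 = 10, A[0][2] + B[2][2] = 7 + -3 = 4) = 4 (attained at k = 2)
  C[1][0] = min over k of (A[1][0] + B[0][0] = 10 + -2 = 8, A[1][1] + B[1][0] = 2 + 10 = 12, A[1][2] + B[2][0] = -1 + 4 = 3) = 3 (attained at k = 2)
  C[1][1] = min over k of (A[1][0] + B[0][1] = 10 + 7 = 17, A[1][1] + B[1][1] = 2 + -5 = -3, A[1][2] + B[2][1] = -1 + 4 = 3) = -3 (attained at k = 1)
  C[1][2] = min over k of (A[1][0] + B[0][2] = 10 + 10 = 20, A[1][1] + B[1][2] = 2 + 1 = 3, A[1][2] + B[2][2] = -1 + -3 = -4) = -4 (attained at k = 2)
  C[2][0] = min over k of (A[2][0] + B[0][0] = 1 + -2 = -1, A[2][1] + B[1][0] = -4 + 10 = 6, A[2][2] + B[2][0] = 7 + 4 = 11) = -1 (attained at k = 0)
  C[2][1] = min over k of (A[2][0] + B[0][1] = 1 + 7 = 8, A[2][1] + B[1][1] = -4 + -5 = -9, A[2][2] + B[2][1] = 7 + 4 = 11) = -9 (attained at k = 1)
  C[2][2] = min over k of (A[2][0] + B[0][2] = 1 + 10 = 11, A[2][1] + B[1][2] = -4 + 1 = -3, A[2][2] + B[2][2] = 7 + -3 = 4) = -3 (attained at k = 1)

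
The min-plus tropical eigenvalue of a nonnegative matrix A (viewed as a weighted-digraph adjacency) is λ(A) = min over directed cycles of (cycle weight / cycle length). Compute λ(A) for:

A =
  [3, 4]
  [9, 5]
λ(A) = 3

Enumerate directed cycles and compute their means (weight / length). Sample:
  cycle 0 → 0: weight = 3, length = 1, mean = 3/1 ≈ 3.000
  cycle 1 → 1: weight = 5, length = 1, mean = 5/1 ≈ 5.000
  cycle 0 → 1 → 0: weight = 13, length = 2, mean = 13/2 ≈ 6.500
  cycle 1 → 0 → 1: weight = 13, length = 2, mean = 13/2 ≈ 6.500
Minimum mean = 3.000, attained e.g. along the cycle 0 → 0 with weight 3 and length 1. So λ(A) = 3/1 = 3.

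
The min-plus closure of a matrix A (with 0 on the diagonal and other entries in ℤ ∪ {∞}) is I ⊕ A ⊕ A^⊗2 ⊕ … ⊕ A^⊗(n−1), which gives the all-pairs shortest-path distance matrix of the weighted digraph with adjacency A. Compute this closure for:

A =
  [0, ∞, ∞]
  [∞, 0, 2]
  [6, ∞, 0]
Closure =
  [0, ∞, ∞]
  [8, 0, 2]
  [6, ∞, 0]

This is the Floyd-Warshall all-pairs shortest-path computation. For each intermediate vertex k = 0, 1, …, 2, update dist[i][j] ← min(dist[i][j], dist[i][k] + dist[k][j]). The final matrix gives, for each (i, j), the minimum total weight of any directed path from i to j (possibly empty when i = j).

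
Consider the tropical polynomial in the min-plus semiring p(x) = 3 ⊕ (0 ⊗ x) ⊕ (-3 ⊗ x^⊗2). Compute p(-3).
p(-3) = -9

A tropical monomial a ⊗ x^⊗i evaluates to a + i · x. Evaluating each term at x = -3:
  Term 0 contributes 3 + 0 · -3 = 3
  Term 1 contributes 0 + 1 · -3 = -3
  Term 2 contributes -3 + 2 · -3 = -9
p(-3) = ⊕ of these = min[3, -3, -9] = -9.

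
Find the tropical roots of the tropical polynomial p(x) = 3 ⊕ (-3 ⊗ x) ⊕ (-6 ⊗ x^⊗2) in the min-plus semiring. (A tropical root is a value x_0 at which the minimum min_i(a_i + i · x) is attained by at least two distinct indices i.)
Roots: {3, 6}

Each tropical root is a break point of the lower envelope of the lines y = a_i + i · x (there are 3 lines, with slopes 0, 1, ..., 2). Only the lines that attain the minimum somewhere contribute to roots; other lines are dominated. Here the surviving (envelope) indices are i = 2, i = 1, i = 0.
Intersections between consecutive envelope lines give the roots: for adjacent envelope indices i < j the intersection is x = (a_i − a_j) / (j − i). Reading off the sorted break points: {3, 6}.
Verification: at each break x_0, at least two indices attain the minimum of min_i(a_i + i · x_0).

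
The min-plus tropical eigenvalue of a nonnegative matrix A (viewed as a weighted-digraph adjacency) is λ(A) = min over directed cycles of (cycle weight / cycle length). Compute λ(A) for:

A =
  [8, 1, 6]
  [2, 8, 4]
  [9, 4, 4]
λ(A) = 3/2

Enumerate directed cycles and compute their means (weight / length). Sample:
  cycle 0 → 0: weight = 8, length = 1, mean = 8/1 ≈ 8.000
  cycle 1 → 1: weight = 8, length = 1, mean = 8/1 ≈ 8.000
  cycle 2 → 2: weight = 4, length = 1, mean = 4/1 ≈ 4.000
  cycle 0 → 1 → 0: weight = 3, length = 2, mean = 3/2 ≈ 1.500
  cycle 0 → 2 → 0: weight = 15, length = 2, mean = 15/2 ≈ 7.500
  cycle 1 → 0 → 1: weight = 3, length = 2, mean = 3/2 ≈ 1.500
Minimum mean = 1.500, attained e.g. along the cycle 0 → 1 → 0 with weight 3 and length 2. So λ(A) = 3/2 = 3/2.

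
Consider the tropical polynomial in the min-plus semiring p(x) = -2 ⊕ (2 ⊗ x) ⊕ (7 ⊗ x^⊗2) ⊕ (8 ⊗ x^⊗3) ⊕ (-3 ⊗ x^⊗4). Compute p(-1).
p(-1) = -7

A tropical monomial a ⊗ x^⊗i evaluates to a + i · x. Evaluating each term at x = -1:
  Term 0 contributes -2 + 0 · -1 = -2
  Term 1 contributes 2 + 1 · -1 = 1
  Term 2 contributes 7 + 2 · -1 = 5
  Term 3 contributes 8 + 3 · -1 = 5
  Term 4 contributes -3 + 4 · -1 = -7
p(-1) = ⊕ of these = min[-2, 1, 5, 5, -7] = -7.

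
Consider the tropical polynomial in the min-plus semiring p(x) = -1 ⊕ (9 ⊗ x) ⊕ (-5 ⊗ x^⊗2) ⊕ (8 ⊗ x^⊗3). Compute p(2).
p(2) = -1

A tropical monomial a ⊗ x^⊗i evaluates to a + i · x. Evaluating each term at x = 2:
  Term 0 contributes -1 + 0 · 2 = -1
  Term 1 contributes 9 + 1 · 2 = 11
  Term 2 contributes -5 + 2 · 2 = -1
  Term 3 contributes 8 + 3 · 2 = 14
p(2) = ⊕ of these = min[-1, 11, -1, 14] = -1.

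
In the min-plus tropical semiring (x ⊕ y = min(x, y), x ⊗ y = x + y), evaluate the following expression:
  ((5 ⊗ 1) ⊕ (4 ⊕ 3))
((5 ⊗ 1) ⊕ (4 ⊕ 3)) = 3

Expand innermost to outermost. Recall ⊕ takes the minimum of its arguments and ⊗ takes their sum. Working out the expression ((5 ⊗ 1) ⊕ (4 ⊕ 3)) gives 3.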